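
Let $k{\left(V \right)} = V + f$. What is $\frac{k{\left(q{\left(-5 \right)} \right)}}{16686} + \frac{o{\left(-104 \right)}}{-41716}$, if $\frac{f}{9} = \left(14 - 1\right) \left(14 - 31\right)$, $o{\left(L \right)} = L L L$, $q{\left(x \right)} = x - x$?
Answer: $\frac{519069655}{19335366} \approx 26.846$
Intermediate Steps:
$q{\left(x \right)} = 0$
$o{\left(L \right)} = L^{3}$ ($o{\left(L \right)} = L^{2} L = L^{3}$)
$f = -1989$ ($f = 9 \left(14 - 1\right) \left(14 - 31\right) = 9 \cdot 13 \left(-17\right) = 9 \left(-221\right) = -1989$)
$k{\left(V \right)} = -1989 + V$ ($k{\left(V \right)} = V - 1989 = -1989 + V$)
$\frac{k{\left(q{\left(-5 \right)} \right)}}{16686} + \frac{o{\left(-104 \right)}}{-41716} = \frac{-1989 + 0}{16686} + \frac{\left(-104\right)^{3}}{-41716} = \left(-1989\right) \frac{1}{16686} - - \frac{281216}{10429} = - \frac{221}{1854} + \frac{281216}{10429} = \frac{519069655}{19335366}$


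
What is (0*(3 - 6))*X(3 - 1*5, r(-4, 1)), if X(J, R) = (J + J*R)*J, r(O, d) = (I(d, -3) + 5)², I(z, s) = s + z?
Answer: 0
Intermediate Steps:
r(O, d) = (2 + d)² (r(O, d) = ((-3 + d) + 5)² = (2 + d)²)
X(J, R) = J*(J + J*R)
(0*(3 - 6))*X(3 - 1*5, r(-4, 1)) = (0*(3 - 6))*((3 - 1*5)²*(1 + (2 + 1)²)) = (0*(-3))*((3 - 5)²*(1 + 3²)) = 0*((-2)²*(1 + 9)) = 0*(4*10) = 0*40 = 0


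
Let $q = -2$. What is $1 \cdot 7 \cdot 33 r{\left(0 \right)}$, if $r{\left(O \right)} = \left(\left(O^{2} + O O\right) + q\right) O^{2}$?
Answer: $0$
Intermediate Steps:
$r{\left(O \right)} = O^{2} \left(-2 + 2 O^{2}\right)$ ($r{\left(O \right)} = \left(\left(O^{2} + O O\right) - 2\right) O^{2} = \left(\left(O^{2} + O^{2}\right) - 2\right) O^{2} = \left(2 O^{2} - 2\right) O^{2} = \left(-2 + 2 O^{2}\right) O^{2} = O^{2} \left(-2 + 2 O^{2}\right)$)
$1 \cdot 7 \cdot 33 r{\left(0 \right)} = 1 \cdot 7 \cdot 33 \cdot 2 \cdot 0^{2} \left(-1 + 0^{2}\right) = 7 \cdot 33 \cdot 2 \cdot 0 \left(-1 + 0\right) = 231 \cdot 2 \cdot 0 \left(-1\right) = 231 \cdot 0 = 0$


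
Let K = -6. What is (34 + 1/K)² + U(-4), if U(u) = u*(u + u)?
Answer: 42361/36 ≈ 1176.7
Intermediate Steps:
U(u) = 2*u² (U(u) = u*(2*u) = 2*u²)
(34 + 1/K)² + U(-4) = (34 + 1/(-6))² + 2*(-4)² = (34 - ⅙)² + 2*16 = (203/6)² + 32 = 41209/36 + 32 = 42361/36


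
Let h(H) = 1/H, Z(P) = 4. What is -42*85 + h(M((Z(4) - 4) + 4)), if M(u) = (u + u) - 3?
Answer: -17849/5 ≈ -3569.8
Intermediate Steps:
M(u) = -3 + 2*u (M(u) = 2*u - 3 = -3 + 2*u)
-42*85 + h(M((Z(4) - 4) + 4)) = -42*85 + 1/(-3 + 2*((4 - 4) + 4)) = -3570 + 1/(-3 + 2*(0 + 4)) = -3570 + 1/(-3 + 2*4) = -3570 + 1/(-3 + 8) = -3570 + 1/5 = -3570 + ⅕ = -17849/5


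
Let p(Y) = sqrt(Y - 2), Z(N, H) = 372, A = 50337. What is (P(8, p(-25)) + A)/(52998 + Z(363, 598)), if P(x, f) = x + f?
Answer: 10069/10674 + I*sqrt(3)/17790 ≈ 0.94332 + 9.7361e-5*I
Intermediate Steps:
p(Y) = sqrt(-2 + Y)
P(x, f) = f + x
(P(8, p(-25)) + A)/(52998 + Z(363, 598)) = ((sqrt(-2 - 25) + 8) + 50337)/(52998 + 372) = ((sqrt(-27) + 8) + 50337)/53370 = ((3*I*sqrt(3) + 8) + 50337)*(1/53370) = ((8 + 3*I*sqrt(3)) + 50337)*(1/53370) = (50345 + 3*I*sqrt(3))*(1/53370) = 10069/10674 + I*sqrt(3)/17790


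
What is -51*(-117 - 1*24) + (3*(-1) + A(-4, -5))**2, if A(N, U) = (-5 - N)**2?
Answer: 7195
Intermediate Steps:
-51*(-117 - 1*24) + (3*(-1) + A(-4, -5))**2 = -51*(-117 - 1*24) + (3*(-1) + (5 - 4)**2)**2 = -51*(-117 - 24) + (-3 + 1**2)**2 = -51*(-141) + (-3 + 1)**2 = 7191 + (-2)**2 = 7191 + 4 = 7195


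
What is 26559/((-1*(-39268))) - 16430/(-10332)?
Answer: 229895207/101429244 ≈ 2.2666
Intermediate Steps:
26559/((-1*(-39268))) - 16430/(-10332) = 26559/39268 - 16430*(-1/10332) = 26559*(1/39268) + 8215/5166 = 26559/39268 + 8215/5166 = 229895207/101429244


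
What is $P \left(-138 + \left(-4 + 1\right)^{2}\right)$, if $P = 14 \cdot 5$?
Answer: $-9030$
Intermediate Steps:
$P = 70$
$P \left(-138 + \left(-4 + 1\right)^{2}\right) = 70 \left(-138 + \left(-4 + 1\right)^{2}\right) = 70 \left(-138 + \left(-3\right)^{2}\right) = 70 \left(-138 + 9\right) = 70 \left(-129\right) = -9030$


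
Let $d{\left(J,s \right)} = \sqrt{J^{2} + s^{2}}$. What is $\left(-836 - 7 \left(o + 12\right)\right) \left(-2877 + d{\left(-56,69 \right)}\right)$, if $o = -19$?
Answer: $2264199 - 787 \sqrt{7897} \approx 2.1943 \cdot 10^{6}$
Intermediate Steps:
$\left(-836 - 7 \left(o + 12\right)\right) \left(-2877 + d{\left(-56,69 \right)}\right) = \left(-836 - 7 \left(-19 + 12\right)\right) \left(-2877 + \sqrt{\left(-56\right)^{2} + 69^{2}}\right) = \left(-836 - -49\right) \left(-2877 + \sqrt{3136 + 4761}\right) = \left(-836 + 49\right) \left(-2877 + \sqrt{7897}\right) = - 787 \left(-2877 + \sqrt{7897}\right) = 2264199 - 787 \sqrt{7897}$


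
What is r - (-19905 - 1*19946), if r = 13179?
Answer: 53030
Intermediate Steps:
r - (-19905 - 1*19946) = 13179 - (-19905 - 1*19946) = 13179 - (-19905 - 19946) = 13179 - 1*(-39851) = 13179 + 39851 = 53030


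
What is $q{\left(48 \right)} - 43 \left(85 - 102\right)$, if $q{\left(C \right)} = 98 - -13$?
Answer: $842$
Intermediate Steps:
$q{\left(C \right)} = 111$ ($q{\left(C \right)} = 98 + 13 = 111$)
$q{\left(48 \right)} - 43 \left(85 - 102\right) = 111 - 43 \left(85 - 102\right) = 111 - -731 = 111 + 731 = 842$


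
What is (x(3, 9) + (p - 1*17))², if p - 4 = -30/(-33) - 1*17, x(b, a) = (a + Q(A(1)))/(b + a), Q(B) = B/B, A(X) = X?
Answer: 3478225/4356 ≈ 798.49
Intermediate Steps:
Q(B) = 1
x(b, a) = (1 + a)/(a + b) (x(b, a) = (a + 1)/(b + a) = (1 + a)/(a + b))
p = -133/11 (p = 4 + (-30/(-33) - 1*17) = 4 + (-30*(-1/33) - 17) = 4 + (10/11 - 17) = 4 - 177/11 = -133/11 ≈ -12.091)
(x(3, 9) + (p - 1*17))² = ((1 + 9)/(9 + 3) + (-133/11 - 1*17))² = (10/12 + (-133/11 - 17))² = ((1/12)*10 - 320/11)² = (⅚ - 320/11)² = (-1865/66)² = 3478225/4356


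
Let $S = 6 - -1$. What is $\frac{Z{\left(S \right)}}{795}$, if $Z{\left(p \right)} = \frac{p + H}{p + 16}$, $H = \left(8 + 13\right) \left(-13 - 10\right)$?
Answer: $- \frac{476}{18285} \approx -0.026032$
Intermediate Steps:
$S = 7$ ($S = 6 + 1 = 7$)
$H = -483$ ($H = 21 \left(-23\right) = -483$)
$Z{\left(p \right)} = \frac{-483 + p}{16 + p}$ ($Z{\left(p \right)} = \frac{p - 483}{p + 16} = \frac{-483 + p}{16 + p}$)
$\frac{Z{\left(S \right)}}{795} = \frac{\frac{1}{16 + 7} \left(-483 + 7\right)}{795} = \frac{1}{23} \left(-476\right) \frac{1}{795} = \left(- \frac{476}{23}\right) \frac{1}{795} = - \frac{476}{18285}$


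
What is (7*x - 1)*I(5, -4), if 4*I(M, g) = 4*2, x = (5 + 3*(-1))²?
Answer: 54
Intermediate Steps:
x = 4 (x = (5 - 3)² = 2² = 4)
I(M, g) = 2 (I(M, g) = (4*2)/4 = (¼)*8 = 2)
(7*x - 1)*I(5, -4) = (7*4 - 1)*2 = (28 - 1)*2 = 27*2 = 54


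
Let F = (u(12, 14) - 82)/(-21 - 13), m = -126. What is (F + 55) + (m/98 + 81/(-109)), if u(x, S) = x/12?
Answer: 1435981/25942 ≈ 55.354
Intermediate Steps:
u(x, S) = x/12 (u(x, S) = x*(1/12) = x/12)
F = 81/34 (F = ((1/12)*12 - 82)/(-21 - 13) = (1 - 82)/(-34) = -81*(-1/34) = 81/34 ≈ 2.3824)
(F + 55) + (m/98 + 81/(-109)) = (81/34 + 55) + (-126/98 + 81/(-109)) = 1951/34 + (-126*1/98 + 81*(-1/109)) = 1951/34 + (-9/7 - 81/109) = 1951/34 - 1548/763 = 1435981/25942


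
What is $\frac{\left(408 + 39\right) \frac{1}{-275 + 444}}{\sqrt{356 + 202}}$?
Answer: $\frac{149 \sqrt{62}}{10478} \approx 0.11197$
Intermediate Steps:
$\frac{\left(408 + 39\right) \frac{1}{-275 + 444}}{\sqrt{356 + 202}} = \frac{447 \cdot \frac{1}{169}}{\sqrt{558}} = \frac{447 \cdot \frac{1}{169}}{3 \sqrt{62}} = \frac{447 \frac{\sqrt{62}}{186}}{169} = \frac{149 \sqrt{62}}{10478}$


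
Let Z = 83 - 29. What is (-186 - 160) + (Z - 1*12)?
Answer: -304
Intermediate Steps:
Z = 54
(-186 - 160) + (Z - 1*12) = (-186 - 160) + (54 - 1*12) = -346 + (54 - 12) = -346 + 42 = -304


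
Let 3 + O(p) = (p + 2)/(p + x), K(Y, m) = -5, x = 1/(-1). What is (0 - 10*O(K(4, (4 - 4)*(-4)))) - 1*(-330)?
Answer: 355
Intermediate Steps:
x = -1
O(p) = -3 + (2 + p)/(-1 + p) (O(p) = -3 + (p + 2)/(p - 1) = -3 + (2 + p)/(-1 + p))
(0 - 10*O(K(4, (4 - 4)*(-4)))) - 1*(-330) = (0 - 10*(5 - 2*(-5))/(-1 - 5)) - 1*(-330) = (0 - 10*(5 + 10)/(-6)) + 330 = (0 - (-5)*15/3) + 330 = (0 - 10*(-5/2)) + 330 = (0 + 25) + 330 = 25 + 330 = 355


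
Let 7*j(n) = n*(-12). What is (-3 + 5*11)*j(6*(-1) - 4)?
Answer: 6240/7 ≈ 891.43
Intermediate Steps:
j(n) = -12*n/7 (j(n) = (n*(-12))/7 = (-12*n)/7 = -12*n/7)
(-3 + 5*11)*j(6*(-1) - 4) = (-3 + 5*11)*(-12*(6*(-1) - 4)/7) = (-3 + 55)*(-12*(-6 - 4)/7) = 52*(-12/7*(-10)) = 52*(120/7) = 6240/7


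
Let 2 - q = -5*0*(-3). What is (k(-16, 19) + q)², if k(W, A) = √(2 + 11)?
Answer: (2 + √13)² ≈ 31.422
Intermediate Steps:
k(W, A) = √13
q = 2 (q = 2 - (-5*0)*(-3) = 2 - 0*(-3) = 2 - 1*0 = 2 + 0 = 2)
(k(-16, 19) + q)² = (√13 + 2)² = (2 + √13)²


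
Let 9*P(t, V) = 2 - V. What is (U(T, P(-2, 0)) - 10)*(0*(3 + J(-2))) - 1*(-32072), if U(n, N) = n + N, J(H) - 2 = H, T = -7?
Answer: 32072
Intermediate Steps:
P(t, V) = 2/9 - V/9 (P(t, V) = (2 - V)/9 = 2/9 - V/9)
J(H) = 2 + H
U(n, N) = N + n
(U(T, P(-2, 0)) - 10)*(0*(3 + J(-2))) - 1*(-32072) = (((2/9 - 1/9*0) - 7) - 10)*(0*(3 + (2 - 2))) - 1*(-32072) = (((2/9 + 0) - 7) - 10)*(0*(3 + 0)) + 32072 = ((2/9 - 7) - 10)*(0*3) + 32072 = (-61/9 - 10)*0 + 32072 = -151/9*0 + 32072 = 0 + 32072 = 32072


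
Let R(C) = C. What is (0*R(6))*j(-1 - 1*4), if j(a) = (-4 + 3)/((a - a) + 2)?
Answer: 0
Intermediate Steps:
j(a) = -1/2 (j(a) = -1/(0 + 2) = -1/2)
(0*R(6))*j(-1 - 1*4) = (0*6)*(-1/2) = 0*(-1/2) = 0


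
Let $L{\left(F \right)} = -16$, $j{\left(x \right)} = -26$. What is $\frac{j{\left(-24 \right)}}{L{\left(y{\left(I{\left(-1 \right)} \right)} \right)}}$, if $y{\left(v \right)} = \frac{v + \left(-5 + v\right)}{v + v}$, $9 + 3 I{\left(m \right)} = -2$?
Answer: $\frac{13}{8} \approx 1.625$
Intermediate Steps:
$I{\left(m \right)} = - \frac{11}{3}$ ($I{\left(m \right)} = -3 + \frac{1}{3} \left(-2\right) = -3 - \frac{2}{3} = - \frac{11}{3}$)
$y{\left(v \right)} = \frac{-5 + 2 v}{2 v}$
$\frac{j{\left(-24 \right)}}{L{\left(y{\left(I{\left(-1 \right)} \right)} \right)}} = - \frac{26}{-16} = \left(-26\right) \left(- \frac{1}{16}\right) = \frac{13}{8}$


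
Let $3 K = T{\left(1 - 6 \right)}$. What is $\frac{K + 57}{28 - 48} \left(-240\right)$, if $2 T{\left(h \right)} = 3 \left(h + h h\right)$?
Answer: $804$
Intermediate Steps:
$T{\left(h \right)} = \frac{3 h}{2} + \frac{3 h^{2}}{2}$ ($T{\left(h \right)} = \frac{3 \left(h + h h\right)}{2} = \frac{3 \left(h + h^{2}\right)}{2} = \frac{3 h + 3 h^{2}}{2} = \frac{3 h}{2} + \frac{3 h^{2}}{2}$)
$K = 10$ ($K = \frac{\frac{3}{2} \left(1 - 6\right) \left(1 + \left(1 - 6\right)\right)}{3} = \frac{\frac{3}{2} \left(-5\right) \left(1 - 5\right)}{3} = \frac{\frac{3}{2} \left(-5\right) \left(-4\right)}{3} = \frac{1}{3} \cdot 30 = 10$)
$\frac{K + 57}{28 - 48} \left(-240\right) = \frac{10 + 57}{28 - 48} \left(-240\right) = \frac{67}{-20} \left(-240\right) = 67 \left(- \frac{1}{20}\right) \left(-240\right) = \left(- \frac{67}{20}\right) \left(-240\right) = 804$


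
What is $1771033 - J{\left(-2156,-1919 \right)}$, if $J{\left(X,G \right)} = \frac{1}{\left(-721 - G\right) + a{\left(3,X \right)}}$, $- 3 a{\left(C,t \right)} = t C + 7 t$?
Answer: $\frac{44548564079}{25154} \approx 1.771 \cdot 10^{6}$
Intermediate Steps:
$a{\left(C,t \right)} = - \frac{7 t}{3} - \frac{C t}{3}$ ($a{\left(C,t \right)} = - \frac{t C + 7 t}{3} = - \frac{C t + 7 t}{3} = - \frac{7 t + C t}{3} = - \frac{7 t}{3} - \frac{C t}{3}$)
$J{\left(X,G \right)} = \frac{1}{-721 - G - \frac{10 X}{3}}$ ($J{\left(X,G \right)} = \frac{1}{\left(-721 - G\right) - \frac{X \left(7 + 3\right)}{3}} = \frac{1}{\left(-721 - G\right) - \frac{1}{3} X 10} = \frac{1}{\left(-721 - G\right) - \frac{10 X}{3}} = \frac{1}{-721 - G - \frac{10 X}{3}}$)
$1771033 - J{\left(-2156,-1919 \right)} = 1771033 - - \frac{3}{2163 + 3 \left(-1919\right) + 10 \left(-2156\right)} = 1771033 - - \frac{3}{2163 - 5757 - 21560} = 1771033 - - \frac{3}{-25154} = 1771033 - \left(-3\right) \left(- \frac{1}{25154}\right) = 1771033 - \frac{3}{25154} = \frac{44548564079}{25154}$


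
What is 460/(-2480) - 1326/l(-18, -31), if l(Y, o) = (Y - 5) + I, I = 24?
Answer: -164447/124 ≈ -1326.2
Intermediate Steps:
l(Y, o) = 19 + Y (l(Y, o) = (Y - 5) + 24 = (-5 + Y) + 24 = 19 + Y)
460/(-2480) - 1326/l(-18, -31) = 460/(-2480) - 1326/(19 - 18) = 460*(-1/2480) - 1326/1 = -23/124 - 1326*1 = -23/124 - 1326 = -164447/124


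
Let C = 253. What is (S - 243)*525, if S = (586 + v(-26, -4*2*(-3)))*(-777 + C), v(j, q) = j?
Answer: -154183575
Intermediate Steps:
S = -293440 (S = (586 - 26)*(-777 + 253) = 560*(-524) = -293440)
(S - 243)*525 = (-293440 - 243)*525 = -293683*525 = -154183575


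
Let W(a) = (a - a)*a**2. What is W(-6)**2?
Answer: 0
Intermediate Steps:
W(a) = 0 (W(a) = 0*a**2 = 0)
W(-6)**2 = 0**2 = 0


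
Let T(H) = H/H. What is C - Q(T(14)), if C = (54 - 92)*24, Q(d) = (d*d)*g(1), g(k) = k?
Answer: -913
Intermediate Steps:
T(H) = 1
Q(d) = d² (Q(d) = (d*d)*1 = d²*1 = d²)
C = -912 (C = -38*24 = -912)
C - Q(T(14)) = -912 - 1*1² = -912 - 1*1 = -912 - 1 = -913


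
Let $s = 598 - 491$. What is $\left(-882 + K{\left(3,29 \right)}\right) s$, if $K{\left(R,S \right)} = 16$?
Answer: $-92662$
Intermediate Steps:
$s = 107$
$\left(-882 + K{\left(3,29 \right)}\right) s = \left(-882 + 16\right) 107 = \left(-866\right) 107 = -92662$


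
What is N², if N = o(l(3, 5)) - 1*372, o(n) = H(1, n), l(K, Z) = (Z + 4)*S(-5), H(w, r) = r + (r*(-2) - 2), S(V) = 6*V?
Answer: 10816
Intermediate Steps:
H(w, r) = -2 - r (H(w, r) = r + (-2*r - 2) = r + (-2 - 2*r) = -2 - r)
l(K, Z) = -120 - 30*Z (l(K, Z) = (Z + 4)*(6*(-5)) = (4 + Z)*(-30) = -120 - 30*Z)
o(n) = -2 - n
N = -104 (N = (-2 - (-120 - 30*5)) - 1*372 = (-2 - (-120 - 150)) - 372 = (-2 - 1*(-270)) - 372 = (-2 + 270) - 372 = 268 - 372 = -104)
N² = (-104)² = 10816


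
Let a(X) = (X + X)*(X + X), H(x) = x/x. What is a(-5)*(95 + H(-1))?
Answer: 9600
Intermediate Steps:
H(x) = 1
a(X) = 4*X² (a(X) = (2*X)*(2*X) = 4*X²)
a(-5)*(95 + H(-1)) = (4*(-5)²)*(95 + 1) = (4*25)*96 = 100*96 = 9600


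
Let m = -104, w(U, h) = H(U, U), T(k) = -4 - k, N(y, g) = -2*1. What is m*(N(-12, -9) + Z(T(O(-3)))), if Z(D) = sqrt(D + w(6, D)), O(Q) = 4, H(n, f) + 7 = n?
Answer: 208 - 312*I ≈ 208.0 - 312.0*I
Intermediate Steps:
N(y, g) = -2
H(n, f) = -7 + n
w(U, h) = -7 + U
Z(D) = sqrt(-1 + D) (Z(D) = sqrt(D + (-7 + 6)) = sqrt(D - 1) = sqrt(-1 + D))
m*(N(-12, -9) + Z(T(O(-3)))) = -104*(-2 + sqrt(-1 + (-4 - 1*4))) = -104*(-2 + sqrt(-1 + (-4 - 4))) = -104*(-2 + sqrt(-1 - 8)) = -104*(-2 + sqrt(-9)) = -104*(-2 + 3*I) = 208 - 312*I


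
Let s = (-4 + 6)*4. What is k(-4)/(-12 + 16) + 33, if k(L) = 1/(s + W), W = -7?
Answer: 133/4 ≈ 33.250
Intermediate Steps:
s = 8 (s = 2*4 = 8)
k(L) = 1 (k(L) = 1/(8 - 7) = 1/1 = 1)
k(-4)/(-12 + 16) + 33 = 1/(-12 + 16) + 33 = 1/4 + 33 = 133/4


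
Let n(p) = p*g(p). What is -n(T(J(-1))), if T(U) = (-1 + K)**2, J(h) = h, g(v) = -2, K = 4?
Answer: 18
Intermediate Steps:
T(U) = 9 (T(U) = (-1 + 4)**2 = 3**2 = 9)
n(p) = -2*p (n(p) = p*(-2) = -2*p)
-n(T(J(-1))) = -(-2)*9 = -1*(-18) = 18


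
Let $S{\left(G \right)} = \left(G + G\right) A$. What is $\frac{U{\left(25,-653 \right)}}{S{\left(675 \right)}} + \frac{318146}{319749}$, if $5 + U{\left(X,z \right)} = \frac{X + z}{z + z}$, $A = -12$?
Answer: $\frac{1122160951633}{1127498923800} \approx 0.99527$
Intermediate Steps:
$S{\left(G \right)} = - 24 G$ ($S{\left(G \right)} = \left(G + G\right) \left(-12\right) = 2 G \left(-12\right) = - 24 G$)
$U{\left(X,z \right)} = -5 + \frac{X + z}{2 z}$ ($U{\left(X,z \right)} = -5 + \frac{X + z}{z + z} = -5 + \frac{X + z}{2 z}$)
$\frac{U{\left(25,-653 \right)}}{S{\left(675 \right)}} + \frac{318146}{319749} = \frac{\frac{1}{2} \frac{1}{-653} \left(25 - -5877\right)}{\left(-24\right) 675} + \frac{318146}{319749} = \frac{\frac{1}{2} \left(- \frac{1}{653}\right) \left(25 + 5877\right)}{-16200} + 318146 \cdot \frac{1}{319749} = \frac{1}{2} \left(- \frac{1}{653}\right) 5902 \left(- \frac{1}{16200}\right) + \frac{318146}{319749} = \left(- \frac{2951}{653}\right) \left(- \frac{1}{16200}\right) + \frac{318146}{319749} = \frac{2951}{10578600} + \frac{318146}{319749} = \frac{1122160951633}{1127498923800}$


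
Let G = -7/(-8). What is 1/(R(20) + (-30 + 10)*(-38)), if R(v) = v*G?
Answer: 2/1555 ≈ 0.0012862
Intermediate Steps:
G = 7/8 (G = -7*(-⅛) = 7/8 ≈ 0.87500)
R(v) = 7*v/8 (R(v) = v*(7/8) = 7*v/8)
1/(R(20) + (-30 + 10)*(-38)) = 1/((7/8)*20 + (-30 + 10)*(-38)) = 1/(35/2 - 20*(-38)) = 1/(35/2 + 760) = 1/(1555/2) = 2/1555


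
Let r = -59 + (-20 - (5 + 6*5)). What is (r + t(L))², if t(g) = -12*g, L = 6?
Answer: 34596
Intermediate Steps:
r = -114 (r = -59 + (-20 - (5 + 30)) = -59 + (-20 - 1*35) = -59 + (-20 - 35) = -59 - 55 = -114)
(r + t(L))² = (-114 - 12*6)² = (-114 - 72)² = (-186)² = 34596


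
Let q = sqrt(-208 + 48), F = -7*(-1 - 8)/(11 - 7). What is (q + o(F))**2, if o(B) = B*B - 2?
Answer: 15459009/256 + 3937*I*sqrt(10)/2 ≈ 60387.0 + 6224.9*I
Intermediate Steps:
F = 63/4 (F = -7/(4/(-9)) = -7/(4*(-1/9)) = -7/(-4/9) = -7*(-9/4) = 63/4 ≈ 15.750)
o(B) = -2 + B**2 (o(B) = B**2 - 2 = -2 + B**2)
q = 4*I*sqrt(10) (q = sqrt(-160) = 4*I*sqrt(10) ≈ 12.649*I)
(q + o(F))**2 = (4*I*sqrt(10) + (-2 + (63/4)**2))**2 = (4*I*sqrt(10) + (-2 + 3969/16))**2 = (4*I*sqrt(10) + 3937/16)**2 = (3937/16 + 4*I*sqrt(10))**2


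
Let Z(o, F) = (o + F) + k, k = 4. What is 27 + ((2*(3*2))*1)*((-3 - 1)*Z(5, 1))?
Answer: -453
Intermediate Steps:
Z(o, F) = 4 + F + o (Z(o, F) = (o + F) + 4 = (F + o) + 4 = 4 + F + o)
27 + ((2*(3*2))*1)*((-3 - 1)*Z(5, 1)) = 27 + ((2*(3*2))*1)*((-3 - 1)*(4 + 1 + 5)) = 27 + ((2*6)*1)*(-4*10) = 27 + (12*1)*(-40) = 27 + 12*(-40) = 27 - 480 = -453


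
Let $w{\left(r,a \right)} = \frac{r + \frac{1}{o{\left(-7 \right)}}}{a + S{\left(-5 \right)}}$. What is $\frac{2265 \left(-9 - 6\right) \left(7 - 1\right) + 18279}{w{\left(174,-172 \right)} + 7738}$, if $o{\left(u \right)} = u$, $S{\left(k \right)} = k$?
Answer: $- \frac{229922469}{9586165} \approx -23.985$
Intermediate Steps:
$w{\left(r,a \right)} = \frac{- \frac{1}{7} + r}{-5 + a}$ ($w{\left(r,a \right)} = \frac{r + \frac{1}{-7}}{a - 5} = \frac{r - \frac{1}{7}}{-5 + a} = \frac{- \frac{1}{7} + r}{-5 + a}$)
$\frac{2265 \left(-9 - 6\right) \left(7 - 1\right) + 18279}{w{\left(174,-172 \right)} + 7738} = \frac{2265 \left(-9 - 6\right) \left(7 - 1\right) + 18279}{\frac{- \frac{1}{7} + 174}{-5 - 172} + 7738} = \frac{2265 \left(\left(-15\right) 6\right) + 18279}{\frac{1}{-177} \cdot \frac{1217}{7} + 7738} = \frac{2265 \left(-90\right) + 18279}{\left(- \frac{1}{177}\right) \frac{1217}{7} + 7738} = \frac{-203850 + 18279}{- \frac{1217}{1239} + 7738} = - \frac{185571}{\frac{9586165}{1239}} = \left(-185571\right) \frac{1239}{9586165} = - \frac{229922469}{9586165}$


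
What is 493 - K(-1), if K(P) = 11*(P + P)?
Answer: 515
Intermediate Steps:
K(P) = 22*P (K(P) = 11*(2*P) = 22*P)
493 - K(-1) = 493 - 22*(-1) = 493 - 1*(-22) = 493 + 22 = 515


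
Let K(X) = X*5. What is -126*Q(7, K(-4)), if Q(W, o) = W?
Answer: -882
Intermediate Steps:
K(X) = 5*X
-126*Q(7, K(-4)) = -126*7 = -882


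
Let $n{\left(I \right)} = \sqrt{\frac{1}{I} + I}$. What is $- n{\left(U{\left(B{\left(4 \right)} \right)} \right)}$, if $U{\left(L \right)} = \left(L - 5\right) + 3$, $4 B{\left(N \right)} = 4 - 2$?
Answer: $- \frac{i \sqrt{78}}{6} \approx - 1.472 i$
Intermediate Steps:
$B{\left(N \right)} = \frac{1}{2}$ ($B{\left(N \right)} = \frac{4 - 2}{4} = \frac{1}{4} \cdot 2 = \frac{1}{2}$)
$U{\left(L \right)} = -2 + L$ ($U{\left(L \right)} = \left(-5 + L\right) + 3 = -2 + L$)
$n{\left(I \right)} = \sqrt{I + \frac{1}{I}}$
$- n{\left(U{\left(B{\left(4 \right)} \right)} \right)} = - \sqrt{\left(-2 + \frac{1}{2}\right) + \frac{1}{-2 + \frac{1}{2}}} = - \sqrt{- \frac{3}{2} + \frac{1}{- \frac{3}{2}}} = - \sqrt{- \frac{3}{2} - \frac{2}{3}} = - \sqrt{- \frac{13}{6}} = - \frac{i \sqrt{78}}{6}$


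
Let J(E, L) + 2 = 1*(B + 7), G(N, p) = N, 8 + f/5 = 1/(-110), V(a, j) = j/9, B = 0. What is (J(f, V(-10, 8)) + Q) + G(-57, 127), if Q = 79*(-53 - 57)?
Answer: -8742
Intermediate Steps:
V(a, j) = j/9 (V(a, j) = j*(⅑) = j/9)
Q = -8690 (Q = 79*(-110) = -8690)
f = -881/22 (f = -40 + 5/(-110) = -40 + 5*(-1/110) = -40 - 1/22 = -881/22 ≈ -40.045)
J(E, L) = 5 (J(E, L) = -2 + 1*(0 + 7) = -2 + 1*7 = -2 + 7 = 5)
(J(f, V(-10, 8)) + Q) + G(-57, 127) = (5 - 8690) - 57 = -8685 - 57 = -8742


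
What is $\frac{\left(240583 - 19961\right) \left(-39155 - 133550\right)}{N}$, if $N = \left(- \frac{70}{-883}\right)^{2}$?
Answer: $- \frac{2970811767329939}{490} \approx -6.0629 \cdot 10^{12}$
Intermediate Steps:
$N = \frac{4900}{779689}$ ($N = \left(\left(-70\right) \left(- \frac{1}{883}\right)\right)^{2} = \left(\frac{70}{883}\right)^{2} = \frac{4900}{779689} \approx 0.0062846$)
$\frac{\left(240583 - 19961\right) \left(-39155 - 133550\right)}{N} = \frac{\left(240583 - 19961\right) \left(-39155 - 133550\right)}{\frac{4900}{779689}} = 220622 \left(-172705\right) \frac{779689}{4900} = \left(-38102522510\right) \frac{779689}{4900} = - \frac{2970811767329939}{490}$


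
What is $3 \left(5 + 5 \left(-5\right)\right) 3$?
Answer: $-180$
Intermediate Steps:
$3 \left(5 + 5 \left(-5\right)\right) 3 = 3 \left(5 - 25\right) 3 = 3 \left(-20\right) 3 = \left(-60\right) 3 = -180$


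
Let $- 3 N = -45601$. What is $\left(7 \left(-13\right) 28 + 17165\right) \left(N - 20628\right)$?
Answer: $- \frac{238008611}{3} \approx -7.9336 \cdot 10^{7}$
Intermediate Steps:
$N = \frac{45601}{3}$ ($N = \left(- \frac{1}{3}\right) \left(-45601\right) = \frac{45601}{3} \approx 15200.0$)
$\left(7 \left(-13\right) 28 + 17165\right) \left(N - 20628\right) = \left(7 \left(-13\right) 28 + 17165\right) \left(\frac{45601}{3} - 20628\right) = \left(\left(-91\right) 28 + 17165\right) \left(- \frac{16283}{3}\right) = \left(-2548 + 17165\right) \left(- \frac{16283}{3}\right) = 14617 \left(- \frac{16283}{3}\right) = - \frac{238008611}{3}$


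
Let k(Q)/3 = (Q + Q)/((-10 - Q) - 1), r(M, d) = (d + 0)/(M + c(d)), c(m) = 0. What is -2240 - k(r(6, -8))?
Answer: -64984/29 ≈ -2240.8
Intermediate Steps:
r(M, d) = d/M (r(M, d) = (d + 0)/(M + 0) = d/M)
k(Q) = 6*Q/(-11 - Q) (k(Q) = 3*((Q + Q)/((-10 - Q) - 1)) = 3*((2*Q)/(-11 - Q)) = 3*(2*Q/(-11 - Q)) = 6*Q/(-11 - Q))
-2240 - k(r(6, -8)) = -2240 - (-6)*(-8/6)/(11 - 8/6) = -2240 - (-6)*(-8*1/6)/(11 - 8*1/6) = -2240 - (-6)*(-4)/(3*(11 - 4/3)) = -2240 - (-6)*(-4)/(3*29/3) = -2240 - (-6)*(-4)*3/(3*29) = -2240 - 1*24/29 = -2240 - 24/29 = -64984/29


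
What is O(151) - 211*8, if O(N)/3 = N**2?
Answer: 66715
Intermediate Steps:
O(N) = 3*N**2
O(151) - 211*8 = 3*151**2 - 211*8 = 3*22801 - 1*1688 = 68403 - 1688 = 66715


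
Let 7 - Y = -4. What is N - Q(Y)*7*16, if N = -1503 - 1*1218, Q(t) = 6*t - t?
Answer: -8881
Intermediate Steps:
Y = 11 (Y = 7 - 1*(-4) = 7 + 4 = 11)
Q(t) = 5*t
N = -2721 (N = -1503 - 1218 = -2721)
N - Q(Y)*7*16 = -2721 - (5*11)*7*16 = -2721 - 55*7*16 = -2721 - 385*16 = -2721 - 1*6160 = -2721 - 6160 = -8881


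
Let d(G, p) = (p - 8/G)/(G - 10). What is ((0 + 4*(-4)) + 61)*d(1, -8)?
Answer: 80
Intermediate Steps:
d(G, p) = (p - 8/G)/(-10 + G)
((0 + 4*(-4)) + 61)*d(1, -8) = ((0 + 4*(-4)) + 61)*((-8 + 1*(-8))/(1*(-10 + 1))) = ((0 - 16) + 61)*(1*(-8 - 8)/(-9)) = (-16 + 61)*(1*(-1/9)*(-16)) = 45*(16/9) = 80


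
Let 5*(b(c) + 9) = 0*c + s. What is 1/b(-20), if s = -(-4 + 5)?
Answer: -5/46 ≈ -0.10870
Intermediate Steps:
s = -1 (s = -1*1 = -1)
b(c) = -46/5 (b(c) = -9 + (0*c - 1)/5 = -9 + (0 - 1)/5 = -9 + (⅕)*(-1) = -9 - ⅕ = -46/5)
1/b(-20) = 1/(-46/5) = -5/46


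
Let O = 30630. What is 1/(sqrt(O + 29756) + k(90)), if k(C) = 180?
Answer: -90/13993 + sqrt(60386)/27986 ≈ 0.0023489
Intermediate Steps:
1/(sqrt(O + 29756) + k(90)) = 1/(sqrt(30630 + 29756) + 180) = 1/(sqrt(60386) + 180) = 1/(180 + sqrt(60386))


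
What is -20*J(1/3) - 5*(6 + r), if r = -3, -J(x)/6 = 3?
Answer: 345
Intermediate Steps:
J(x) = -18 (J(x) = -6*3 = -18)
-20*J(1/3) - 5*(6 + r) = -20*(-18) - 5*(6 - 3) = 360 - 5*3 = 360 - 15 = 345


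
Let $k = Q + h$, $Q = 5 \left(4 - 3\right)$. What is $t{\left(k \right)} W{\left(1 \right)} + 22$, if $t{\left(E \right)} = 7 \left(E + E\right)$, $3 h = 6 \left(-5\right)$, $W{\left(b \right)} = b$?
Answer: $-48$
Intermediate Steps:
$Q = 5$ ($Q = 5 \cdot 1 = 5$)
$h = -10$ ($h = \frac{6 \left(-5\right)}{3} = \frac{1}{3} \left(-30\right) = -10$)
$k = -5$ ($k = 5 - 10 = -5$)
$t{\left(E \right)} = 14 E$ ($t{\left(E \right)} = 7 \cdot 2 E = 14 E$)
$t{\left(k \right)} W{\left(1 \right)} + 22 = 14 \left(-5\right) 1 + 22 = \left(-70\right) 1 + 22 = -70 + 22 = -48$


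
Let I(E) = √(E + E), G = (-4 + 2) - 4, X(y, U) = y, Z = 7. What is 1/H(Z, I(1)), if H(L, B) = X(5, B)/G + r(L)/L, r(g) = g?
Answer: 6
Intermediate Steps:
G = -6 (G = -2 - 4 = -6)
I(E) = √2*√E (I(E) = √(2*E) = √2*√E)
H(L, B) = ⅙ (H(L, B) = 5/(-6) + L/L = 5*(-⅙) + 1 = -⅚ + 1 = ⅙)
1/H(Z, I(1)) = 1/(⅙) = 6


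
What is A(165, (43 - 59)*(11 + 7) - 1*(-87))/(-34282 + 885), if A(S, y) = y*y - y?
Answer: -40602/33397 ≈ -1.2157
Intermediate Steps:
A(S, y) = y**2 - y
A(165, (43 - 59)*(11 + 7) - 1*(-87))/(-34282 + 885) = (((43 - 59)*(11 + 7) - 1*(-87))*(-1 + ((43 - 59)*(11 + 7) - 1*(-87))))/(-34282 + 885) = ((-16*18 + 87)*(-1 + (-16*18 + 87)))/(-33397) = ((-288 + 87)*(-1 + (-288 + 87)))*(-1/33397) = -201*(-1 - 201)*(-1/33397) = -201*(-202)*(-1/33397) = 40602*(-1/33397) = -40602/33397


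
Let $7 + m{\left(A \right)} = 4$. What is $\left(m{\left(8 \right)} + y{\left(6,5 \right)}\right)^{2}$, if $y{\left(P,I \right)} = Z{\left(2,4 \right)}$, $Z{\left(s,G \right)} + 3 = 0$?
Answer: $36$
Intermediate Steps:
$Z{\left(s,G \right)} = -3$ ($Z{\left(s,G \right)} = -3 + 0 = -3$)
$y{\left(P,I \right)} = -3$
$m{\left(A \right)} = -3$ ($m{\left(A \right)} = -7 + 4 = -3$)
$\left(m{\left(8 \right)} + y{\left(6,5 \right)}\right)^{2} = \left(-3 - 3\right)^{2} = \left(-6\right)^{2} = 36$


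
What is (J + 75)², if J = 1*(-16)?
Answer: 3481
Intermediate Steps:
J = -16
(J + 75)² = (-16 + 75)² = 59² = 3481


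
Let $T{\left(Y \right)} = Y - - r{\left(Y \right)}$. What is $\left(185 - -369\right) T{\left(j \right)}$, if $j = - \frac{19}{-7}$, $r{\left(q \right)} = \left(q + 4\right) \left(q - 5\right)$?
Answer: $- \frac{342926}{49} \approx -6998.5$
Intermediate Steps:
$r{\left(q \right)} = \left(-5 + q\right) \left(4 + q\right)$ ($r{\left(q \right)} = \left(4 + q\right) \left(-5 + q\right) = \left(-5 + q\right) \left(4 + q\right)$)
$j = \frac{19}{7}$ ($j = \left(-19\right) \left(- \frac{1}{7}\right) = \frac{19}{7} \approx 2.7143$)
$T{\left(Y \right)} = -20 + Y^{2}$ ($T{\left(Y \right)} = Y - - (-20 + Y^{2} - Y) = Y - \left(20 + Y - Y^{2}\right) = -20 + Y^{2}$)
$\left(185 - -369\right) T{\left(j \right)} = \left(185 - -369\right) \left(-20 + \left(\frac{19}{7}\right)^{2}\right) = \left(185 + 369\right) \left(-20 + \frac{361}{49}\right) = 554 \left(- \frac{619}{49}\right) = - \frac{342926}{49}$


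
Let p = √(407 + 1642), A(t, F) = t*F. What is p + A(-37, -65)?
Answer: 2405 + √2049 ≈ 2450.3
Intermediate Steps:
A(t, F) = F*t
p = √2049 ≈ 45.266
p + A(-37, -65) = √2049 - 65*(-37) = √2049 + 2405 = 2405 + √2049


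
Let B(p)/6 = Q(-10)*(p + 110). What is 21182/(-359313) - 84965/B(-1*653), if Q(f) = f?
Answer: -2081275907/780427836 ≈ -2.6668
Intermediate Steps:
B(p) = -6600 - 60*p (B(p) = 6*(-10*(p + 110)) = 6*(-10*(110 + p)) = 6*(-1100 - 10*p) = -6600 - 60*p)
21182/(-359313) - 84965/B(-1*653) = 21182/(-359313) - 84965/(-6600 - (-60)*653) = 21182*(-1/359313) - 84965/(-6600 - 60*(-653)) = -21182/359313 - 84965/(-6600 + 39180) = -21182/359313 - 84965/32580 = -21182/359313 - 84965*1/32580 = -21182/359313 - 16993/6516 = -2081275907/780427836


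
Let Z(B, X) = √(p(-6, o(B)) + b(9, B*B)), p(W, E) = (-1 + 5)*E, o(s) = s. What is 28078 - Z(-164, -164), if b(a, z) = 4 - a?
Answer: 28078 - I*√661 ≈ 28078.0 - 25.71*I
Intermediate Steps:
p(W, E) = 4*E
Z(B, X) = √(-5 + 4*B) (Z(B, X) = √(4*B + (4 - 1*9)) = √(4*B + (4 - 9)) = √(4*B - 5) = √(-5 + 4*B))
28078 - Z(-164, -164) = 28078 - √(-5 + 4*(-164)) = 28078 - √(-5 - 656) = 28078 - √(-661) = 28078 - I*√661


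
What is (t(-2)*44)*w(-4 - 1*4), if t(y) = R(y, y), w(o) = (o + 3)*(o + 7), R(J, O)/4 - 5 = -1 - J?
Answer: 5280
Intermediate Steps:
R(J, O) = 16 - 4*J (R(J, O) = 20 + 4*(-1 - J) = 20 + (-4 - 4*J) = 16 - 4*J)
w(o) = (3 + o)*(7 + o)
t(y) = 16 - 4*y
(t(-2)*44)*w(-4 - 1*4) = ((16 - 4*(-2))*44)*(21 + (-4 - 1*4)² + 10*(-4 - 1*4)) = ((16 + 8)*44)*(21 + (-4 - 4)² + 10*(-4 - 4)) = (24*44)*(21 + (-8)² + 10*(-8)) = 1056*(21 + 64 - 80) = 1056*5 = 5280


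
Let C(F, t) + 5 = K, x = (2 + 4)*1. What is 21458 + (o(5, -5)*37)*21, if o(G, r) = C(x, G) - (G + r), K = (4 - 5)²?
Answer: 18350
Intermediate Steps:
K = 1 (K = (-1)² = 1)
x = 6 (x = 6*1 = 6)
C(F, t) = -4 (C(F, t) = -5 + 1 = -4)
o(G, r) = -4 - G - r (o(G, r) = -4 - (G + r) = -4 + (-G - r) = -4 - G - r)
21458 + (o(5, -5)*37)*21 = 21458 + ((-4 - 1*5 - 1*(-5))*37)*21 = 21458 + ((-4 - 5 + 5)*37)*21 = 21458 - 4*37*21 = 21458 - 148*21 = 21458 - 3108 = 18350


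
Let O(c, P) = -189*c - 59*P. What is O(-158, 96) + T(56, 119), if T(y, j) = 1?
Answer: 24199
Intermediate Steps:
O(-158, 96) + T(56, 119) = (-189*(-158) - 59*96) + 1 = (29862 - 5664) + 1 = 24198 + 1 = 24199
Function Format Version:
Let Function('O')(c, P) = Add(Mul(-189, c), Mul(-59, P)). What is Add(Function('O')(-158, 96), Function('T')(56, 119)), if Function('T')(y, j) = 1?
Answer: 24199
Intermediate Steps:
Add(Function('O')(-158, 96), Function('T')(56, 119)) = Add(Add(Mul(-189, -158), Mul(-59, 96)), 1) = Add(Add(29862, -5664), 1) = Add(24198, 1) = 24199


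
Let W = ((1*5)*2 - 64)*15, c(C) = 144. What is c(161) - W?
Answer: 954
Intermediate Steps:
W = -810 (W = (5*2 - 64)*15 = (10 - 64)*15 = -54*15 = -810)
c(161) - W = 144 - 1*(-810) = 144 + 810 = 954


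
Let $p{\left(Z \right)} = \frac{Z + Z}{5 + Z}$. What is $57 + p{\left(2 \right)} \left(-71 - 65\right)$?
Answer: $- \frac{145}{7} \approx -20.714$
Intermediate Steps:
$p{\left(Z \right)} = \frac{2 Z}{5 + Z}$
$57 + p{\left(2 \right)} \left(-71 - 65\right) = 57 + 2 \cdot 2 \frac{1}{5 + 2} \left(-71 - 65\right) = 57 + 2 \cdot 2 \cdot \frac{1}{7} \left(-71 - 65\right) = 57 + 2 \cdot 2 \cdot \frac{1}{7} \left(-136\right) = 57 + \frac{4}{7} \left(-136\right) = 57 - \frac{544}{7} = - \frac{145}{7}$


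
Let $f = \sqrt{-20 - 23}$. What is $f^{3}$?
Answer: $- 43 i \sqrt{43} \approx - 281.97 i$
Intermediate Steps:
$f = i \sqrt{43}$ ($f = \sqrt{-43} = i \sqrt{43} \approx 6.5574 i$)
$f^{3} = \left(i \sqrt{43}\right)^{3} = - 43 i \sqrt{43}$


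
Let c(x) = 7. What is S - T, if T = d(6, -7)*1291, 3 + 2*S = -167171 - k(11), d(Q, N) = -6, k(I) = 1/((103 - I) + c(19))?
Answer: -15016519/198 ≈ -75841.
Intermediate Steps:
k(I) = 1/(110 - I) (k(I) = 1/((103 - I) + 7) = 1/(110 - I))
S = -16550227/198 (S = -3/2 + (-167171 - 1/(110 - 1*11))/2 = -3/2 + (-167171 - 1/(110 - 11))/2 = -3/2 + (-167171 - 1/99)/2 = -3/2 + (1/2)*(-16549930/99) = -3/2 - 8274965/99 = -16550227/198 ≈ -83587.)
T = -7746 (T = -6*1291 = -7746)
S - T = -16550227/198 - 1*(-7746) = -16550227/198 + 7746 = -15016519/198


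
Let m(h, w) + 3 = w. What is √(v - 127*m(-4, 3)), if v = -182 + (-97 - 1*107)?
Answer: I*√386 ≈ 19.647*I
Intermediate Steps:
m(h, w) = -3 + w
v = -386 (v = -182 + (-97 - 107) = -182 - 204 = -386)
√(v - 127*m(-4, 3)) = √(-386 - 127*(-3 + 3)) = √(-386 - 127*0) = √(-386 + 0) = √(-386) = I*√386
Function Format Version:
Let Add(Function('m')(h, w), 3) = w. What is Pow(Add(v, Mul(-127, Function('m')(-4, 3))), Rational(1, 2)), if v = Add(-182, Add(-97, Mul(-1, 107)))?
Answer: Mul(I, Pow(386, Rational(1, 2))) ≈ Mul(19.647, I)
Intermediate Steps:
Function('m')(h, w) = Add(-3, w)
v = -386 (v = Add(-182, Add(-97, -107)) = Add(-182, -204) = -386)
Pow(Add(v, Mul(-127, Function('m')(-4, 3))), Rational(1, 2)) = Pow(Add(-386, Mul(-127, Add(-3, 3))), Rational(1, 2)) = Pow(Add(-386, Mul(-127, 0)), Rational(1, 2)) = Pow(Add(-386, 0), Rational(1, 2)) = Pow(-386, Rational(1, 2)) = Mul(I, Pow(386, Rational(1, 2)))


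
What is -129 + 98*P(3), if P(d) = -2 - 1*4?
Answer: -717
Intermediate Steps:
P(d) = -6 (P(d) = -2 - 4 = -6)
-129 + 98*P(3) = -129 + 98*(-6) = -129 - 588 = -717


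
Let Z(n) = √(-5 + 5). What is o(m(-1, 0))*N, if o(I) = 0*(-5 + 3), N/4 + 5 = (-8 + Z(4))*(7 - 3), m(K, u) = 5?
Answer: 0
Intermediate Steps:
Z(n) = 0 (Z(n) = √0 = 0)
N = -148 (N = -20 + 4*((-8 + 0)*(7 - 3)) = -20 + 4*(-8*4) = -20 + 4*(-32) = -20 - 128 = -148)
o(I) = 0 (o(I) = 0*(-2) = 0)
o(m(-1, 0))*N = 0*(-148) = 0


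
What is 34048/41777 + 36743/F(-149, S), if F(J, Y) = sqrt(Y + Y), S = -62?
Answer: 34048/41777 - 36743*I*sqrt(31)/62 ≈ 0.81499 - 3299.6*I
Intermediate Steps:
F(J, Y) = sqrt(2)*sqrt(Y) (F(J, Y) = sqrt(2*Y) = sqrt(2)*sqrt(Y))
34048/41777 + 36743/F(-149, S) = 34048/41777 + 36743/((sqrt(2)*sqrt(-62))) = 34048*(1/41777) + 36743/((sqrt(2)*(I*sqrt(62)))) = 34048/41777 + 36743/((2*I*sqrt(31))) = 34048/41777 + 36743*(-I*sqrt(31)/62) = 34048/41777 - 36743*I*sqrt(31)/62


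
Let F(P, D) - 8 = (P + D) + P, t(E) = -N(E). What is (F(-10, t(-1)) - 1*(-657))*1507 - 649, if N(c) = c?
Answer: 972873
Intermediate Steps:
t(E) = -E
F(P, D) = 8 + D + 2*P (F(P, D) = 8 + ((P + D) + P) = 8 + ((D + P) + P) = 8 + (D + 2*P) = 8 + D + 2*P)
(F(-10, t(-1)) - 1*(-657))*1507 - 649 = ((8 - 1*(-1) + 2*(-10)) - 1*(-657))*1507 - 649 = ((8 + 1 - 20) + 657)*1507 - 649 = (-11 + 657)*1507 - 649 = 646*1507 - 649 = 973522 - 649 = 972873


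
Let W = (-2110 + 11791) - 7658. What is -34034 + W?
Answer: -32011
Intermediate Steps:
W = 2023 (W = 9681 - 7658 = 2023)
-34034 + W = -34034 + 2023 = -32011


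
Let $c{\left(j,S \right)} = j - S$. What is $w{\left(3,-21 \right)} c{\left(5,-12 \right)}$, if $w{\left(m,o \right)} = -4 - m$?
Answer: $-119$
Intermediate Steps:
$w{\left(3,-21 \right)} c{\left(5,-12 \right)} = \left(-4 - 3\right) \left(5 - -12\right) = \left(-4 - 3\right) \left(5 + 12\right) = \left(-7\right) 17 = -119$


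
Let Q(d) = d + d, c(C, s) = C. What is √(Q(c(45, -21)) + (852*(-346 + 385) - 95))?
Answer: √33223 ≈ 182.27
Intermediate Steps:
Q(d) = 2*d
√(Q(c(45, -21)) + (852*(-346 + 385) - 95)) = √(2*45 + (852*(-346 + 385) - 95)) = √(90 + (852*39 - 95)) = √(90 + (33228 - 95)) = √(90 + 33133) = √33223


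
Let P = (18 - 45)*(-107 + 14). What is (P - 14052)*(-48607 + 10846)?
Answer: 435799701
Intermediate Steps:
P = 2511 (P = -27*(-93) = 2511)
(P - 14052)*(-48607 + 10846) = (2511 - 14052)*(-48607 + 10846) = -11541*(-37761) = 435799701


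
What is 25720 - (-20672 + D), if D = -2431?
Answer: 48823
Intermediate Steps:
25720 - (-20672 + D) = 25720 - (-20672 - 2431) = 25720 - 1*(-23103) = 25720 + 23103 = 48823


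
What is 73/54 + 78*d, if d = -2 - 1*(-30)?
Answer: 118009/54 ≈ 2185.4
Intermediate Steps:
d = 28 (d = -2 + 30 = 28)
73/54 + 78*d = 73/54 + 78*28 = 73*(1/54) + 2184 = 73/54 + 2184 = 118009/54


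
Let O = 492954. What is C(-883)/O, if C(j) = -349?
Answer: -349/492954 ≈ -0.00070798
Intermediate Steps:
C(-883)/O = -349/492954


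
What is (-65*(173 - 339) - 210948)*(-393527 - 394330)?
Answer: 157695881406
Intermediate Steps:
(-65*(173 - 339) - 210948)*(-393527 - 394330) = (-65*(-166) - 210948)*(-787857) = (10790 - 210948)*(-787857) = -200158*(-787857) = 157695881406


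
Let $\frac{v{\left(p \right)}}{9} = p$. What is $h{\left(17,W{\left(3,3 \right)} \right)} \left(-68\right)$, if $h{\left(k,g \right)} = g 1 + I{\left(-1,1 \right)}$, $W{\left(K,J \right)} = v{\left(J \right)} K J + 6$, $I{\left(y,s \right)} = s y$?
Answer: $-16864$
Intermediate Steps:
$v{\left(p \right)} = 9 p$
$W{\left(K,J \right)} = 6 + 9 K J^{2}$ ($W{\left(K,J \right)} = 9 J K J + 6 = 9 K J^{2} + 6 = 6 + 9 K J^{2}$)
$h{\left(k,g \right)} = -1 + g$ ($h{\left(k,g \right)} = g 1 + 1 \left(-1\right) = g - 1 = -1 + g$)
$h{\left(17,W{\left(3,3 \right)} \right)} \left(-68\right) = \left(-1 + \left(6 + 9 \cdot 3 \cdot 3^{2}\right)\right) \left(-68\right) = \left(-1 + \left(6 + 9 \cdot 3 \cdot 9\right)\right) \left(-68\right) = \left(-1 + \left(6 + 243\right)\right) \left(-68\right) = \left(-1 + 249\right) \left(-68\right) = 248 \left(-68\right) = -16864$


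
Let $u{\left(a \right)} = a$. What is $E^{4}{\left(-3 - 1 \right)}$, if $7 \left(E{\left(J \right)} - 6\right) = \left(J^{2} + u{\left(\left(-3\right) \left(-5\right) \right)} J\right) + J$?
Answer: $\frac{1296}{2401} \approx 0.53977$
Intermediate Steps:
$E{\left(J \right)} = 6 + \frac{J^{2}}{7} + \frac{16 J}{7}$ ($E{\left(J \right)} = 6 + \frac{\left(J^{2} + \left(-3\right) \left(-5\right) J\right) + J}{7} = 6 + \frac{\left(J^{2} + 15 J\right) + J}{7} = 6 + \frac{J^{2} + 16 J}{7} = 6 + \left(\frac{J^{2}}{7} + \frac{16 J}{7}\right) = 6 + \frac{J^{2}}{7} + \frac{16 J}{7}$)
$E^{4}{\left(-3 - 1 \right)} = \left(6 + \frac{\left(-3 - 1\right)^{2}}{7} + \frac{16 \left(-3 - 1\right)}{7}\right)^{4} = \left(6 + \frac{\left(-4\right)^{2}}{7} + \frac{16}{7} \left(-4\right)\right)^{4} = \left(6 + \frac{1}{7} \cdot 16 - \frac{64}{7}\right)^{4} = \left(6 + \frac{16}{7} - \frac{64}{7}\right)^{4} = \left(- \frac{6}{7}\right)^{4} = \frac{1296}{2401}$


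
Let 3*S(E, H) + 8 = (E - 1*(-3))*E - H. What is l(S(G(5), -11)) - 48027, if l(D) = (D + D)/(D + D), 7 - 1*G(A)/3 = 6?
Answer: -48026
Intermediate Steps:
G(A) = 3 (G(A) = 21 - 3*6 = 21 - 18 = 3)
S(E, H) = -8/3 - H/3 + E*(3 + E)/3 (S(E, H) = -8/3 + ((E - 1*(-3))*E - H)/3 = -8/3 + ((E + 3)*E - H)/3 = -8/3 + ((3 + E)*E - H)/3 = -8/3 + (E*(3 + E) - H)/3 = -8/3 + (-H + E*(3 + E))/3 = -8/3 + (-H/3 + E*(3 + E)/3) = -8/3 - H/3 + E*(3 + E)/3)
l(D) = 1 (l(D) = (2*D)/((2*D)) = (2*D)*(1/(2*D)) = 1)
l(S(G(5), -11)) - 48027 = 1 - 48027 = -48026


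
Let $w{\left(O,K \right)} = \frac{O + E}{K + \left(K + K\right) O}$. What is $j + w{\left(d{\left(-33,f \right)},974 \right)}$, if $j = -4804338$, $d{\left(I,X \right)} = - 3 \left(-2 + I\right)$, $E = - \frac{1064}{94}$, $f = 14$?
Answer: $- \frac{46405859823001}{9659158} \approx -4.8043 \cdot 10^{6}$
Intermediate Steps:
$E = - \frac{532}{47}$ ($E = \left(-1064\right) \frac{1}{94} = - \frac{532}{47} \approx -11.319$)
$d{\left(I,X \right)} = 6 - 3 I$
$w{\left(O,K \right)} = \frac{- \frac{532}{47} + O}{K + 2 K O}$ ($w{\left(O,K \right)} = \frac{O - \frac{532}{47}}{K + \left(K + K\right) O} = \frac{- \frac{532}{47} + O}{K + 2 K O}$)
$j + w{\left(d{\left(-33,f \right)},974 \right)} = -4804338 + \frac{- \frac{532}{47} + \left(6 - -99\right)}{974 \left(1 + 2 \left(6 - -99\right)\right)} = -4804338 + \frac{- \frac{532}{47} + \left(6 + 99\right)}{974 \left(1 + 2 \left(6 + 99\right)\right)} = -4804338 + \frac{- \frac{532}{47} + 105}{974 \left(1 + 2 \cdot 105\right)} = -4804338 + \frac{1}{974} \frac{1}{1 + 210} \cdot \frac{4403}{47} = -4804338 + \frac{1}{974} \cdot \frac{1}{211} \cdot \frac{4403}{47} = -4804338 + \frac{4403}{9659158} = - \frac{46405859823001}{9659158}$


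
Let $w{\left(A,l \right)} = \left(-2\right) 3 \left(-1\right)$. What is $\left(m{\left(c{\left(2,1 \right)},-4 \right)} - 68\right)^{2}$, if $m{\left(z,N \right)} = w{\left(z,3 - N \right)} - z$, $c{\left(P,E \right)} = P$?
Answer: $4096$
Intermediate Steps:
$w{\left(A,l \right)} = 6$ ($w{\left(A,l \right)} = \left(-6\right) \left(-1\right) = 6$)
$m{\left(z,N \right)} = 6 - z$
$\left(m{\left(c{\left(2,1 \right)},-4 \right)} - 68\right)^{2} = \left(\left(6 - 2\right) - 68\right)^{2} = \left(4 - 68\right)^{2} = \left(-64\right)^{2} = 4096$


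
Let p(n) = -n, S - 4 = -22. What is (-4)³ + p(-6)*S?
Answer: -172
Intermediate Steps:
S = -18 (S = 4 - 22 = -18)
(-4)³ + p(-6)*S = (-4)³ - 1*(-6)*(-18) = -64 + 6*(-18) = -64 - 108 = -172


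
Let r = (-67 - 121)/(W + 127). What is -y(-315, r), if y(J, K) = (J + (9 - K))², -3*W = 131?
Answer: -1441569024/15625 ≈ -92260.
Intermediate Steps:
W = -131/3 (W = -⅓*131 = -131/3 ≈ -43.667)
r = -282/125 (r = (-67 - 121)/(-131/3 + 127) = -188/250/3 = -188*3/250 = -282/125 ≈ -2.2560)
y(J, K) = (9 + J - K)²
-y(-315, r) = -(9 - 315 - 1*(-282/125))² = -(9 - 315 + 282/125)² = -(-37968/125)² = -1*1441569024/15625 = -1441569024/15625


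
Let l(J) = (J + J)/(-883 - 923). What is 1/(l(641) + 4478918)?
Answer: 903/4044462313 ≈ 2.2327e-7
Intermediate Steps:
l(J) = -J/903 (l(J) = (2*J)/(-1806) = (2*J)*(-1/1806) = -J/903)
1/(l(641) + 4478918) = 1/(-1/903*641 + 4478918) = 1/(-641/903 + 4478918) = 1/(4044462313/903) = 903/4044462313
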